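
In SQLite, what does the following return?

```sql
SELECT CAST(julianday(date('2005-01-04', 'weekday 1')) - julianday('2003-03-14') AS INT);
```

`weekday 1` advances to the next Monday; 2005-01-04 is a Tuesday, so it moves forward to 2005-01-10.
17 days remain in March 2003 after the 14th (31 − 14).
Full months from April 2003 through December 2004 contribute their day counts.
Then 10 days into January 2005.
Total: 17 + 30 + 31 + 30 + 31 + 31 + 30 + 31 + 30 + 31 + 31 + 29 + 31 + 30 + 31 + 30 + 31 + 31 + 30 + 31 + 30 + 31 + 10 = 668.

668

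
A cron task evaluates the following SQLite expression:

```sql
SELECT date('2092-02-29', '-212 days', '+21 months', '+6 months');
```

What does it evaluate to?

2093-11-01

Applying '-212 days' to 2092-02-29: counting 212 days back gives 2091-08-01.
Adding +21 months to 2091-08-01 gives 2093-05-01.
Adding +6 months to 2093-05-01 gives 2093-11-01.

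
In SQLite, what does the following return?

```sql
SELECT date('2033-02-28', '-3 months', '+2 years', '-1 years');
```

Adding -3 months to 2033-02-28 gives 2032-11-28.
Adding +2 years to 2032-11-28 gives 2034-11-28.
Adding -1 year to 2034-11-28 gives 2033-11-28.

2033-11-28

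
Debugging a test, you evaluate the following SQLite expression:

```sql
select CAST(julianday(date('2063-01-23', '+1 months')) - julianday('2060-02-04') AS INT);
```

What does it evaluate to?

Adding +1 month to 2063-01-23 gives 2063-02-23.
25 days remain in February 2060 after the 4th (29 − 4).
Full months from March 2060 through January 2063 contribute their day counts.
Then 23 days into February 2063.
Total: 25 + 31 + 30 + 31 + 30 + 31 + 31 + 30 + 31 + 30 + 31 + 31 + 28 + 31 + 30 + 31 + 30 + 31 + 31 + 30 + 31 + 30 + 31 + 31 + 28 + 31 + 30 + 31 + 30 + 31 + 31 + 30 + 31 + 30 + 31 + 31 + 23 = 1115.

1115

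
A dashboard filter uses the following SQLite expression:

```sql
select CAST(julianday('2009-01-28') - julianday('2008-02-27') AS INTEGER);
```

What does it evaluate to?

2 days remain in February 2008 after the 27th (29 − 27).
Full months from March 2008 through December 2008 contribute their day counts.
Then 28 days into January 2009.
Total: 2 + 31 + 30 + 31 + 30 + 31 + 31 + 30 + 31 + 30 + 31 + 28 = 336.

336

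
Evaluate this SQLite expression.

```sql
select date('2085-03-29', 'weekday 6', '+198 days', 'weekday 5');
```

`weekday 6` advances to the next Saturday; 2085-03-29 is a Thursday, so it moves forward to 2085-03-31.
Applying '+198 days' to 2085-03-31: counting 198 days forward gives 2085-10-15.
`weekday 5` advances to the next Friday; 2085-10-15 is a Monday, so it moves forward to 2085-10-19.

2085-10-19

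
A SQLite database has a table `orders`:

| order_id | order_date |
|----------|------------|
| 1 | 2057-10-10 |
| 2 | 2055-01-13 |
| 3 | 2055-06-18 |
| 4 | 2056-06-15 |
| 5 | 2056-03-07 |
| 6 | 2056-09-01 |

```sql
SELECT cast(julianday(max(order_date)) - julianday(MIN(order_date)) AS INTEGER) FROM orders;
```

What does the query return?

MIN = 2055-01-13, MAX = 2057-10-10.
18 days remain in January 2055 after the 13th (31 − 13).
Full months from February 2055 through September 2057 contribute their day counts.
Then 10 days into October 2057.
Total: 18 + 28 + 31 + 30 + 31 + 30 + 31 + 31 + 30 + 31 + 30 + 31 + 31 + 29 + 31 + 30 + 31 + 30 + 31 + 31 + 30 + 31 + 30 + 31 + 31 + 28 + 31 + 30 + 31 + 30 + 31 + 31 + 30 + 10 = 1001.

1001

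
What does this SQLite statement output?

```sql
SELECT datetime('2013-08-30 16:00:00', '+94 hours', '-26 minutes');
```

+94 hours from 2013-08-30 16:00:00 is 2013-09-03 14:00:00 (crosses midnight).
-26 minutes from 2013-09-03 14:00:00 is 2013-09-03 13:34:00.

2013-09-03 13:34:00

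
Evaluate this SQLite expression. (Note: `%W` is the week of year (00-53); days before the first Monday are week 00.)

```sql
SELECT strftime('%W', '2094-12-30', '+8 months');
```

First apply '+8 months': 2094-12-30 → 2095-08-30.
2095-08-30 is a Tuesday. SQLite's %W counts Mondays since the year started; the result is 35.

35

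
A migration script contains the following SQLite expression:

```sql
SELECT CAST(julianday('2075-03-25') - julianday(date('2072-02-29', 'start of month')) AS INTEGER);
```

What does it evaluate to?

`start of month` rewinds 2072-02-29 to 2072-02-01.
28 days remain in February 2072 after the 1st (29 − 1).
Full months from March 2072 through February 2075 contribute their day counts.
Then 25 days into March 2075.
Total: 28 + 31 + 30 + 31 + 30 + 31 + 31 + 30 + 31 + 30 + 31 + 31 + 28 + 31 + 30 + 31 + 30 + 31 + 31 + 30 + 31 + 30 + 31 + 31 + 28 + 31 + 30 + 31 + 30 + 31 + 31 + 30 + 31 + 30 + 31 + 31 + 28 + 25 = 1148.

1148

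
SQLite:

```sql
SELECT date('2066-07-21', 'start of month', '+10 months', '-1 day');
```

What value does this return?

2067-04-30

`start of month` rewinds 2066-07-21 to 2066-07-01.
Adding +10 months to 2066-07-01 gives 2067-05-01.
Going back 1 day from 2067-05-01 reaches 2067-04-30 (last day of April, 30 days).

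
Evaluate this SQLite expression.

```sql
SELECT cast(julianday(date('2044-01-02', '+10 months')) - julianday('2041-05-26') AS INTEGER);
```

Adding +10 months to 2044-01-02 gives 2044-11-02.
5 days remain in May 2041 after the 26th (31 − 26).
Full months from June 2041 through October 2044 contribute their day counts.
Then 2 days into November 2044.
Total: 5 + 30 + 31 + 31 + 30 + 31 + 30 + 31 + 31 + 28 + 31 + 30 + 31 + 30 + 31 + 31 + 30 + 31 + 30 + 31 + 31 + 28 + 31 + 30 + 31 + 30 + 31 + 31 + 30 + 31 + 30 + 31 + 31 + 29 + 31 + 30 + 31 + 30 + 31 + 31 + 30 + 31 + 2 = 1256.

1256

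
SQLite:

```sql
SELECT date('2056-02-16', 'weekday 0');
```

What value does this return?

2056-02-20

`weekday 0` advances to the next Sunday; 2056-02-16 is a Wednesday, so it moves forward to 2056-02-20.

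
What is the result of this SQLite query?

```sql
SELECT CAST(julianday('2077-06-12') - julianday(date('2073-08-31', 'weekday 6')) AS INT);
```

`weekday 6` advances to the next Saturday; 2073-08-31 is a Thursday, so it moves forward to 2073-09-02.
28 days remain in September 2073 after the 2nd (30 − 2).
Full months from October 2073 through May 2077 contribute their day counts.
Then 12 days into June 2077.
Total: 28 + 31 + 30 + 31 + 31 + 28 + 31 + 30 + 31 + 30 + 31 + 31 + 30 + 31 + 30 + 31 + 31 + 28 + 31 + 30 + 31 + 30 + 31 + 31 + 30 + 31 + 30 + 31 + 31 + 29 + 31 + 30 + 31 + 30 + 31 + 31 + 30 + 31 + 30 + 31 + 31 + 28 + 31 + 30 + 31 + 12 = 1379.

1379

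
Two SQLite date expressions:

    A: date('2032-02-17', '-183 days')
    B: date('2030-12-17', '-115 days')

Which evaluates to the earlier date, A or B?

A = 2031-08-18.
B = 2030-08-24.
B is earlier.

B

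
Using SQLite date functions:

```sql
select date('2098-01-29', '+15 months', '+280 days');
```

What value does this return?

Adding +15 months to 2098-01-29 gives 2099-04-29.
Applying '+280 days' to 2099-04-29: counting 280 days forward gives 2100-02-03.

2100-02-03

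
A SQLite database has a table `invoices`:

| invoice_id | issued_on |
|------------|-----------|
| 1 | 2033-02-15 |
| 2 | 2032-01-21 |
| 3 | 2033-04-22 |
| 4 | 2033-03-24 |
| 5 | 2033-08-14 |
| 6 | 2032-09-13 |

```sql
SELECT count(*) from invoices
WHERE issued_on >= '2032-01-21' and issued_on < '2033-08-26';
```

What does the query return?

Rows in [2032-01-21, 2033-08-26): 2033-02-15, 2032-01-21, 2033-04-22, 2033-03-24, 2033-08-14, 2032-09-13 → 6 rows.

6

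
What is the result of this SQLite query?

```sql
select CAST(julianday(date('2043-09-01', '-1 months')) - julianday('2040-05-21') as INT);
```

Adding -1 month to 2043-09-01 gives 2043-08-01.
10 days remain in May 2040 after the 21st (31 − 21).
Full months from June 2040 through July 2043 contribute their day counts.
Then 1 day into August 2043.
Total: 10 + 30 + 31 + 31 + 30 + 31 + 30 + 31 + 31 + 28 + 31 + 30 + 31 + 30 + 31 + 31 + 30 + 31 + 30 + 31 + 31 + 28 + 31 + 30 + 31 + 30 + 31 + 31 + 30 + 31 + 30 + 31 + 31 + 28 + 31 + 30 + 31 + 30 + 31 + 1 = 1167.

1167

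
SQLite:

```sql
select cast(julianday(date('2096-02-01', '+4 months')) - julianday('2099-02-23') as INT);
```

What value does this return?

Adding +4 months to 2096-02-01 gives 2096-06-01.
29 days remain in June 2096 after the 1st (30 − 1).
Full months from July 2096 through January 2099 contribute their day counts.
Then 23 days into February 2099.
Total: 29 + 31 + 31 + 30 + 31 + 30 + 31 + 31 + 28 + 31 + 30 + 31 + 30 + 31 + 31 + 30 + 31 + 30 + 31 + 31 + 28 + 31 + 30 + 31 + 30 + 31 + 31 + 30 + 31 + 30 + 31 + 31 + 23 = 997.
The subtraction is earlier − later, so the result is −997 → -997.

-997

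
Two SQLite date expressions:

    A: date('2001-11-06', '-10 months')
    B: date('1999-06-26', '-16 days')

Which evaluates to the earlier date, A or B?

B

A = 2001-01-06.
B = 1999-06-10.
B is earlier.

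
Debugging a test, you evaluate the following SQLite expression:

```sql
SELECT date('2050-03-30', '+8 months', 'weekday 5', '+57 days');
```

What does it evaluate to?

Adding +8 months to 2050-03-30 gives 2050-11-30.
`weekday 5` advances to the next Friday; 2050-11-30 is a Wednesday, so it moves forward to 2050-12-02.
Applying '+57 days' to 2050-12-02: counting 57 days forward gives 2051-01-28.

2051-01-28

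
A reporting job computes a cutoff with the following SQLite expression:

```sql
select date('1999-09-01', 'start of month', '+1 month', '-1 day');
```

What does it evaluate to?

1999-09-30

`start of month` rewinds 1999-09-01 to 1999-09-01.
Adding +1 month to 1999-09-01 gives 1999-10-01.
Going back 1 day from 1999-10-01 reaches 1999-09-30 (last day of September, 30 days).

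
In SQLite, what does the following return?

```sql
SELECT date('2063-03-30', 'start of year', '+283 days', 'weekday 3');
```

2063-10-17

`start of year` rewinds 2063-03-30 to 2063-01-01.
Applying '+283 days' to 2063-01-01: counting 283 days forward gives 2063-10-11.
`weekday 3` advances to the next Wednesday; 2063-10-11 is a Thursday, so it moves forward to 2063-10-17.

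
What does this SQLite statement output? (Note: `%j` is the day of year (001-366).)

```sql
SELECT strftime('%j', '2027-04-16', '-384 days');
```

087

First apply '-384 days': 2027-04-16 → 2026-03-28.
Day-of-year for 2026-03-28: days since 2026-01-01 inclusive = 87, zero-padded to 087.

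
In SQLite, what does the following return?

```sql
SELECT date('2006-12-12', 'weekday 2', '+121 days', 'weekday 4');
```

`weekday 2` advances to the next Tuesday; 2006-12-12 is already a Tuesday, so it stays at 2006-12-12.
Applying '+121 days' to 2006-12-12: counting 121 days forward gives 2007-04-12.
`weekday 4` advances to the next Thursday; 2007-04-12 is already a Thursday, so it stays at 2007-04-12.

2007-04-12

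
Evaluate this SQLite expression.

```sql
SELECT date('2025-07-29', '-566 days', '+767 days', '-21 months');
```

Applying '-566 days' to 2025-07-29: counting 566 days back gives 2024-01-10.
Applying '+767 days' to 2024-01-10: counting 767 days forward gives 2026-02-15.
Adding -21 months to 2026-02-15 gives 2024-05-15.

2024-05-15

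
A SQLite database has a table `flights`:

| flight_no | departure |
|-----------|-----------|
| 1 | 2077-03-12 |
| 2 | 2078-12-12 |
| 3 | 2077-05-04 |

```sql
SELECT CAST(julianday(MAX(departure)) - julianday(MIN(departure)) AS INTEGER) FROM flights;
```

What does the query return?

MIN = 2077-03-12, MAX = 2078-12-12.
19 days remain in March 2077 after the 12th (31 − 12).
Full months from April 2077 through November 2078 contribute their day counts.
Then 12 days into December 2078.
Total: 19 + 30 + 31 + 30 + 31 + 31 + 30 + 31 + 30 + 31 + 31 + 28 + 31 + 30 + 31 + 30 + 31 + 31 + 30 + 31 + 30 + 12 = 640.

640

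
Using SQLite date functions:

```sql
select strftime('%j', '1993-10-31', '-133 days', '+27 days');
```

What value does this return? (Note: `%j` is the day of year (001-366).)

198

First apply '-133 days', '+27 days': 1993-10-31 → 1993-07-17.
Day-of-year for 1993-07-17: days since 1993-01-01 inclusive = 198, zero-padded to 198.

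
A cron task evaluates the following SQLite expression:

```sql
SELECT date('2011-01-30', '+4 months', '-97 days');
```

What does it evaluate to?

Adding +4 months to 2011-01-30 gives 2011-05-30.
Applying '-97 days' to 2011-05-30: counting 97 days back gives 2011-02-22.

2011-02-22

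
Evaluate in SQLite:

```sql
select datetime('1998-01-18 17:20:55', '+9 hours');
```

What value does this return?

+9 hours from 1998-01-18 17:20:55 is 1998-01-19 02:20:55 (crosses midnight).

1998-01-19 02:20:55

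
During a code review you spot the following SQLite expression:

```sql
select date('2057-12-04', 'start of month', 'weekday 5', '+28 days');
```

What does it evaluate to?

2058-01-04

`start of month` rewinds 2057-12-04 to 2057-12-01.
`weekday 5` advances to the next Friday; 2057-12-01 is a Saturday, so it moves forward to 2057-12-07.
December 2057 has 31 days; 24 remain after the 7th, so 25 days reach 2058-01-01.
Advancing 3 more days within January lands on 2058-01-04.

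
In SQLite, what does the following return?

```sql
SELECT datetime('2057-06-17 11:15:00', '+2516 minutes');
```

2057-06-19 05:11:00

2516 minutes = 41h 56m; +2516 minutes from 2057-06-17 11:15:00 is 2057-06-19 05:11:00 (crosses midnight).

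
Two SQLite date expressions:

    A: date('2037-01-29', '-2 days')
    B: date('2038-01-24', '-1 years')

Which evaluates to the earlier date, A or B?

A = 2037-01-27.
B = 2037-01-24.
B is earlier.

B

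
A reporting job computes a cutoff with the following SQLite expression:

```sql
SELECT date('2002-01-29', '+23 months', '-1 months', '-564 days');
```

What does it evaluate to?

Adding +23 months to 2002-01-29 gives 2003-12-29.
Adding -1 month to 2003-12-29 gives 2003-11-29.
Applying '-564 days' to 2003-11-29: counting 564 days back gives 2002-05-14.

2002-05-14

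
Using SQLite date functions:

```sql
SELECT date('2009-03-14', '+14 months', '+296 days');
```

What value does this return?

Adding +14 months to 2009-03-14 gives 2010-05-14.
Applying '+296 days' to 2010-05-14: counting 296 days forward gives 2011-03-06.

2011-03-06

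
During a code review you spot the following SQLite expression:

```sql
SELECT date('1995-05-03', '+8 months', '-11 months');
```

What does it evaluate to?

1995-02-03

Adding +8 months to 1995-05-03 gives 1996-01-03.
Adding -11 months to 1996-01-03 gives 1995-02-03.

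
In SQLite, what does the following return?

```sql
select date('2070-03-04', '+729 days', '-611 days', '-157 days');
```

2070-01-24

Applying '+729 days' to 2070-03-04: counting 729 days forward gives 2072-03-02.
Applying '-611 days' to 2072-03-02: counting 611 days back gives 2070-06-30.
Applying '-157 days' to 2070-06-30: counting 157 days back gives 2070-01-24.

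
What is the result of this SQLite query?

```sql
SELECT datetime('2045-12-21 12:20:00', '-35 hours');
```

-35 hours from 2045-12-21 12:20:00 is 2045-12-20 01:20:00 (crosses midnight).

2045-12-20 01:20:00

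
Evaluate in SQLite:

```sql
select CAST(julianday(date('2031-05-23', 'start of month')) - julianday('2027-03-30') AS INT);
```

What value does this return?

1493

`start of month` rewinds 2031-05-23 to 2031-05-01.
1 day remains in March 2027 after the 30th (31 − 30).
Full months from April 2027 through April 2031 contribute their day counts.
Then 1 day into May 2031.
Total: 1 + 30 + 31 + 30 + 31 + 31 + 30 + 31 + 30 + 31 + 31 + 29 + 31 + 30 + 31 + 30 + 31 + 31 + 30 + 31 + 30 + 31 + 31 + 28 + 31 + 30 + 31 + 30 + 31 + 31 + 30 + 31 + 30 + 31 + 31 + 28 + 31 + 30 + 31 + 30 + 31 + 31 + 30 + 31 + 30 + 31 + 31 + 28 + 31 + 30 + 1 = 1493.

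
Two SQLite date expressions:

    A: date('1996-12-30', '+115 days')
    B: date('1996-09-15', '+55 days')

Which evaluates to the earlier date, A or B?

B

A = 1997-04-24.
B = 1996-11-09.
B is earlier.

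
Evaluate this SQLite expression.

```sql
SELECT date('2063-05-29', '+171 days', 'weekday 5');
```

Applying '+171 days' to 2063-05-29: counting 171 days forward gives 2063-11-16.
`weekday 5` advances to the next Friday; 2063-11-16 is already a Friday, so it stays at 2063-11-16.

2063-11-16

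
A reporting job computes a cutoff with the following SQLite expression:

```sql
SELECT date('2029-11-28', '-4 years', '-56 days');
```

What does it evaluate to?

2025-10-03

Adding -4 years to 2029-11-28 gives 2025-11-28.
Applying '-56 days' to 2025-11-28: counting 56 days back gives 2025-10-03.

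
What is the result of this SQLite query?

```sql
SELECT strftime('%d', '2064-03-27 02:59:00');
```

27

`%d` extracts the 2-digit day of month: 27.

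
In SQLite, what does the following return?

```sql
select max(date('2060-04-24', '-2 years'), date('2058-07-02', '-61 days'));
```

2058-05-02

date('2060-04-24', '-2 years') → 2058-04-24.
date('2058-07-02', '-61 days') → 2058-05-02.
Later of the two is 2058-05-02.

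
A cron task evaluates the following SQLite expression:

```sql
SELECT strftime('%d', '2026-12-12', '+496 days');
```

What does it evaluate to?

First apply '+496 days': 2026-12-12 → 2028-04-21.
`%d` extracts the 2-digit day of month: 21.

21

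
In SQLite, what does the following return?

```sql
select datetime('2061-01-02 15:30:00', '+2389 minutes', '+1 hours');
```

2389 minutes = 39h 49m; +2389 minutes from 2061-01-02 15:30:00 is 2061-01-04 07:19:00 (crosses midnight).
+1 hours from 2061-01-04 07:19:00 is 2061-01-04 08:19:00.

2061-01-04 08:19:00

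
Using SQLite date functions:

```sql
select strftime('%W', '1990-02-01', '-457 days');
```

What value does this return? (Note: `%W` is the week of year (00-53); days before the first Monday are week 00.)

First apply '-457 days': 1990-02-01 → 1988-11-01.
1988-11-01 is a Tuesday. SQLite's %W counts Mondays since the year started; the result is 44.

44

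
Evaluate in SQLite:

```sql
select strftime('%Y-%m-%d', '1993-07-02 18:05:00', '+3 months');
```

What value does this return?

1993-10-02

First apply '+3 months': 1993-07-02 18:05:00 → 1993-10-02 18:05:00.
`%Y-%m-%d` extracts the ISO date: 1993-10-02.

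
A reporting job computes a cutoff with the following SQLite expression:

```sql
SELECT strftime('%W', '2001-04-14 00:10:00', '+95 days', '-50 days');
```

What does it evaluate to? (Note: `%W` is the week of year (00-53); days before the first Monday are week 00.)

First apply '+95 days', '-50 days': 2001-04-14 00:10:00 → 2001-05-29 00:10:00.
2001-05-29 is a Tuesday. SQLite's %W counts Mondays since the year started; the result is 22.

22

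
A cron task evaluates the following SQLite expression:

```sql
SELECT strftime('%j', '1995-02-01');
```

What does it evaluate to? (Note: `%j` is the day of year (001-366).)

Day-of-year for 1995-02-01: days since 1995-01-01 inclusive = 32, zero-padded to 032.

032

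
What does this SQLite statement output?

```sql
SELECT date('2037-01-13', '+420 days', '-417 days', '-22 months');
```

2035-03-16

Applying '+420 days' to 2037-01-13: counting 420 days forward gives 2038-03-09.
Applying '-417 days' to 2038-03-09: counting 417 days back gives 2037-01-16.
Adding -22 months to 2037-01-16 gives 2035-03-16.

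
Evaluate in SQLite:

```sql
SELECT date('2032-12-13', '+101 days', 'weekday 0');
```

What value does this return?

2033-03-27

Applying '+101 days' to 2032-12-13: counting 101 days forward gives 2033-03-24.
`weekday 0` advances to the next Sunday; 2033-03-24 is a Thursday, so it moves forward to 2033-03-27.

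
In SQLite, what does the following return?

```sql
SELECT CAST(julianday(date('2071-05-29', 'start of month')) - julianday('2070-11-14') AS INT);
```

`start of month` rewinds 2071-05-29 to 2071-05-01.
16 days remain in November 2070 after the 14th (30 − 14).
December 2070: 31 days.
January 2071: 31 days.
February 2071: 28 days.
March 2071: 31 days.
April 2071: 30 days.
Then 1 day into May 2071.
Total: 16 + 31 + 31 + 28 + 31 + 30 + 1 = 168.

168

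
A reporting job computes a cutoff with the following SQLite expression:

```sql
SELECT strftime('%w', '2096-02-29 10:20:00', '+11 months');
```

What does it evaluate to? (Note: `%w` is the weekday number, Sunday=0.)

First apply '+11 months': 2096-02-29 10:20:00 → 2097-01-29 10:20:00.
2097-01-29 is a Tuesday; with Sunday=0 that is 2.

2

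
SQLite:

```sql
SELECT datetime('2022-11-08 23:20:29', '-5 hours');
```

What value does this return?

2022-11-08 18:20:29

-5 hours from 2022-11-08 23:20:29 is 2022-11-08 18:20:29.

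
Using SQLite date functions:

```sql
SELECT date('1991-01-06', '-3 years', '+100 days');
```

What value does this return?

Adding -3 years to 1991-01-06 gives 1988-01-06.
Applying '+100 days' to 1988-01-06: counting 100 days forward gives 1988-04-15.

1988-04-15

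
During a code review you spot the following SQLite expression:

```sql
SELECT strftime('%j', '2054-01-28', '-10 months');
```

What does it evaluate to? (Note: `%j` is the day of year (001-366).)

087

First apply '-10 months': 2054-01-28 → 2053-03-28.
Day-of-year for 2053-03-28: days since 2053-01-01 inclusive = 87, zero-padded to 087.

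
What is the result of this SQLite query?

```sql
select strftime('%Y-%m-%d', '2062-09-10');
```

2062-09-10

`%Y-%m-%d` extracts the ISO date: 2062-09-10.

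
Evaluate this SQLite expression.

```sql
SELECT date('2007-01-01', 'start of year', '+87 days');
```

2007-03-29

`start of year` rewinds 2007-01-01 to 2007-01-01.
Applying '+87 days' to 2007-01-01: counting 87 days forward gives 2007-03-29.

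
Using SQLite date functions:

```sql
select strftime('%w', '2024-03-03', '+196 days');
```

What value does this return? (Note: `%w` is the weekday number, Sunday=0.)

0

First apply '+196 days': 2024-03-03 → 2024-09-15.
2024-09-15 is a Sunday; with Sunday=0 that is 0.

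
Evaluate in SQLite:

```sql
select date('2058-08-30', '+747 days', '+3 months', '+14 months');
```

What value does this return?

Applying '+747 days' to 2058-08-30: counting 747 days forward gives 2060-09-15.
Adding +3 months to 2060-09-15 gives 2060-12-15.
Adding +14 months to 2060-12-15 gives 2062-02-15.

2062-02-15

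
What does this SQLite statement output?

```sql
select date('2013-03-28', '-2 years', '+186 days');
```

2011-09-30

Adding -2 years to 2013-03-28 gives 2011-03-28.
Applying '+186 days' to 2011-03-28: counting 186 days forward gives 2011-09-30.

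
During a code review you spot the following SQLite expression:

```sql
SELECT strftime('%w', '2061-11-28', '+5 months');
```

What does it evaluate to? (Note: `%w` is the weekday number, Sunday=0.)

First apply '+5 months': 2061-11-28 → 2062-04-28.
2062-04-28 is a Friday; with Sunday=0 that is 5.

5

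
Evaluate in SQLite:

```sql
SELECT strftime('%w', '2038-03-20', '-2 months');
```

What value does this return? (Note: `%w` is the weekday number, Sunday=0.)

First apply '-2 months': 2038-03-20 → 2038-01-20.
2038-01-20 is a Wednesday; with Sunday=0 that is 3.

3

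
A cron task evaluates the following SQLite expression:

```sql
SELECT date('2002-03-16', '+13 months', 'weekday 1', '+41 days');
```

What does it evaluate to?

Adding +13 months to 2002-03-16 gives 2003-04-16.
`weekday 1` advances to the next Monday; 2003-04-16 is a Wednesday, so it moves forward to 2003-04-21.
Applying '+41 days' to 2003-04-21: counting 41 days forward gives 2003-06-01.

2003-06-01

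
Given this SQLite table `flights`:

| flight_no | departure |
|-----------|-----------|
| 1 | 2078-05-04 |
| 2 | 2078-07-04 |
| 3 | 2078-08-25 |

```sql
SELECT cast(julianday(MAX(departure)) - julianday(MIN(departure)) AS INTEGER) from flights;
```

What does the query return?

113

MIN = 2078-05-04, MAX = 2078-08-25.
27 days remain in May 2078 after the 4th (31 − 4).
June 2078: 30 days.
July 2078: 31 days.
Then 25 days into August 2078.
Total: 27 + 30 + 31 + 25 = 113.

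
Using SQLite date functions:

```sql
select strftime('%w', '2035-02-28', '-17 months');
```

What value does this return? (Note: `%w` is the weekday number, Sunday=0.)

First apply '-17 months': 2035-02-28 → 2033-09-28.
2033-09-28 is a Wednesday; with Sunday=0 that is 3.

3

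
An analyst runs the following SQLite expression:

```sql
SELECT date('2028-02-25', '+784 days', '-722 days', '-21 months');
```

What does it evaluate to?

2026-07-27

Applying '+784 days' to 2028-02-25: counting 784 days forward gives 2030-04-19.
Applying '-722 days' to 2030-04-19: counting 722 days back gives 2028-04-27.
Adding -21 months to 2028-04-27 gives 2026-07-27.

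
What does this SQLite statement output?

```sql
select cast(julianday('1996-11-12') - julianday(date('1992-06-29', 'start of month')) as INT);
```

1625

`start of month` rewinds 1992-06-29 to 1992-06-01.
29 days remain in June 1992 after the 1st (30 − 1).
Full months from July 1992 through October 1996 contribute their day counts.
Then 12 days into November 1996.
Total: 29 + 31 + 31 + 30 + 31 + 30 + 31 + 31 + 28 + 31 + 30 + 31 + 30 + 31 + 31 + 30 + 31 + 30 + 31 + 31 + 28 + 31 + 30 + 31 + 30 + 31 + 31 + 30 + 31 + 30 + 31 + 31 + 28 + 31 + 30 + 31 + 30 + 31 + 31 + 30 + 31 + 30 + 31 + 31 + 29 + 31 + 30 + 31 + 30 + 31 + 31 + 30 + 31 + 12 = 1625.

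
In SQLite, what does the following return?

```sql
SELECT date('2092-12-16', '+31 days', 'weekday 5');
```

2093-01-16

December 2092 has 31 days; 15 remain after the 16th, so 16 days reach 2093-01-01.
Advancing 15 more days within January lands on 2093-01-16.
`weekday 5` advances to the next Friday; 2093-01-16 is already a Friday, so it stays at 2093-01-16.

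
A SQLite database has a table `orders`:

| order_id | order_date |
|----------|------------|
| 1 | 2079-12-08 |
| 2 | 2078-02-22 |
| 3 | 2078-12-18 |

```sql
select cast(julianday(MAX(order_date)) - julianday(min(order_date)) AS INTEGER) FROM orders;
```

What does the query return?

654

MIN = 2078-02-22, MAX = 2079-12-08.
6 days remain in February 2078 after the 22nd (28 − 22).
Full months from March 2078 through November 2079 contribute their day counts.
Then 8 days into December 2079.
Total: 6 + 31 + 30 + 31 + 30 + 31 + 31 + 30 + 31 + 30 + 31 + 31 + 28 + 31 + 30 + 31 + 30 + 31 + 31 + 30 + 31 + 30 + 8 = 654.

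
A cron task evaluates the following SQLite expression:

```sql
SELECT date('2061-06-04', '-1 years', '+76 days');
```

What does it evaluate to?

2060-08-19

Adding -1 year to 2061-06-04 gives 2060-06-04.
Applying '+76 days' to 2060-06-04: counting 76 days forward gives 2060-08-19.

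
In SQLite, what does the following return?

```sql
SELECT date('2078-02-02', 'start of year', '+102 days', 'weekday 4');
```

`start of year` rewinds 2078-02-02 to 2078-01-01.
Applying '+102 days' to 2078-01-01: counting 102 days forward gives 2078-04-13.
`weekday 4` advances to the next Thursday; 2078-04-13 is a Wednesday, so it moves forward to 2078-04-14.

2078-04-14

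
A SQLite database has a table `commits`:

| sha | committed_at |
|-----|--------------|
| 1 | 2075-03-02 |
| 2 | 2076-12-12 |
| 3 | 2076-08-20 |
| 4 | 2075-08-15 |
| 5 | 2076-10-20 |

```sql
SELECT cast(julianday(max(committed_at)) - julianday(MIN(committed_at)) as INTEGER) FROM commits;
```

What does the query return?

MIN = 2075-03-02, MAX = 2076-12-12.
29 days remain in March 2075 after the 2nd (31 − 2).
Full months from April 2075 through November 2076 contribute their day counts.
Then 12 days into December 2076.
Total: 29 + 30 + 31 + 30 + 31 + 31 + 30 + 31 + 30 + 31 + 31 + 29 + 31 + 30 + 31 + 30 + 31 + 31 + 30 + 31 + 30 + 12 = 651.

651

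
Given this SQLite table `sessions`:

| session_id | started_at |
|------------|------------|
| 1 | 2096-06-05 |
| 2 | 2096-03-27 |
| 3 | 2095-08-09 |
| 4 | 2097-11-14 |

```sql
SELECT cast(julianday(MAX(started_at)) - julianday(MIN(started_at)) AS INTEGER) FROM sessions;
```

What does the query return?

MIN = 2095-08-09, MAX = 2097-11-14.
22 days remain in August 2095 after the 9th (31 − 9).
Full months from September 2095 through October 2097 contribute their day counts.
Then 14 days into November 2097.
Total: 22 + 30 + 31 + 30 + 31 + 31 + 29 + 31 + 30 + 31 + 30 + 31 + 31 + 30 + 31 + 30 + 31 + 31 + 28 + 31 + 30 + 31 + 30 + 31 + 31 + 30 + 31 + 14 = 828.

828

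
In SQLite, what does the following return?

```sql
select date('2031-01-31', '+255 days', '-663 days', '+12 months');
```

Applying '+255 days' to 2031-01-31: counting 255 days forward gives 2031-10-13.
Applying '-663 days' to 2031-10-13: counting 663 days back gives 2029-12-19.
Adding +12 months to 2029-12-19 gives 2030-12-19.

2030-12-19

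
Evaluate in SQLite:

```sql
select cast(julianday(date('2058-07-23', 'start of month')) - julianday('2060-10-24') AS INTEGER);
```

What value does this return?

-846

`start of month` rewinds 2058-07-23 to 2058-07-01.
30 days remain in July 2058 after the 1st (31 − 1).
Full months from August 2058 through September 2060 contribute their day counts.
Then 24 days into October 2060.
Total: 30 + 31 + 30 + 31 + 30 + 31 + 31 + 28 + 31 + 30 + 31 + 30 + 31 + 31 + 30 + 31 + 30 + 31 + 31 + 29 + 31 + 30 + 31 + 30 + 31 + 31 + 30 + 24 = 846.
The subtraction is earlier − later, so the result is −846 → -846.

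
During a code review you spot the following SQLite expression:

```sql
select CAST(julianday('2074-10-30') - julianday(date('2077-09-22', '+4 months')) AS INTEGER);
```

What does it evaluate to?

-1180

Adding +4 months to 2077-09-22 gives 2078-01-22.
1 day remains in October 2074 after the 30th (31 − 30).
Full months from November 2074 through December 2077 contribute their day counts.
Then 22 days into January 2078.
Total: 1 + 30 + 31 + 31 + 28 + 31 + 30 + 31 + 30 + 31 + 31 + 30 + 31 + 30 + 31 + 31 + 29 + 31 + 30 + 31 + 30 + 31 + 31 + 30 + 31 + 30 + 31 + 31 + 28 + 31 + 30 + 31 + 30 + 31 + 31 + 30 + 31 + 30 + 31 + 22 = 1180.
The subtraction is earlier − later, so the result is −1180 → -1180.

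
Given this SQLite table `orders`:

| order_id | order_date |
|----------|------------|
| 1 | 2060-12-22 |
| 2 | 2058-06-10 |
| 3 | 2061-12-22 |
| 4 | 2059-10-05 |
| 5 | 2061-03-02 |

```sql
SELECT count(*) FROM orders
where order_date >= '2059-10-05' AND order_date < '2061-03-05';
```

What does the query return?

3

Rows in [2059-10-05, 2061-03-05): 2060-12-22, 2059-10-05, 2061-03-02 → 3 rows.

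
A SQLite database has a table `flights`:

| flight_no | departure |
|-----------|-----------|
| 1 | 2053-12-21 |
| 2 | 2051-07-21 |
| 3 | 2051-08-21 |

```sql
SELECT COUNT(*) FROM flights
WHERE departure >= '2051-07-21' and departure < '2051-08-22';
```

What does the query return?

2

Rows in [2051-07-21, 2051-08-22): 2051-07-21, 2051-08-21 → 2 rows.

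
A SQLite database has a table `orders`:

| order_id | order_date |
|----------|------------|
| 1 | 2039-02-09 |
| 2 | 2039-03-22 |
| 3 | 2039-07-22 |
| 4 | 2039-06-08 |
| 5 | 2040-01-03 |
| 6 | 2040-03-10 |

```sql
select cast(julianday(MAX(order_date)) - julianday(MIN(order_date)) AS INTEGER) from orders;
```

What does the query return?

MIN = 2039-02-09, MAX = 2040-03-10.
19 days remain in February 2039 after the 9th (28 − 9).
Full months from March 2039 through February 2040 contribute their day counts.
Then 10 days into March 2040.
Total: 19 + 31 + 30 + 31 + 30 + 31 + 31 + 30 + 31 + 30 + 31 + 31 + 29 + 10 = 395.

395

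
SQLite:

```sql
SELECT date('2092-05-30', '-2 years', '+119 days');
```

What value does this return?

2090-09-26

Adding -2 years to 2092-05-30 gives 2090-05-30.
Applying '+119 days' to 2090-05-30: counting 119 days forward gives 2090-09-26.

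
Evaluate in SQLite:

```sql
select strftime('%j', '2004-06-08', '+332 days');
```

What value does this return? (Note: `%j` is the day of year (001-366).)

126

First apply '+332 days': 2004-06-08 → 2005-05-06.
Day-of-year for 2005-05-06: days since 2005-01-01 inclusive = 126, zero-padded to 126.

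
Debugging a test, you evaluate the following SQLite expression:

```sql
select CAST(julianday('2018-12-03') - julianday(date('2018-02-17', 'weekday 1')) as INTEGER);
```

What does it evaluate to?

287

`weekday 1` advances to the next Monday; 2018-02-17 is a Saturday, so it moves forward to 2018-02-19.
9 days remain in February 2018 after the 19th (28 − 19).
Full months from March 2018 through November 2018 contribute their day counts.
Then 3 days into December 2018.
Total: 9 + 31 + 30 + 31 + 30 + 31 + 31 + 30 + 31 + 30 + 3 = 287.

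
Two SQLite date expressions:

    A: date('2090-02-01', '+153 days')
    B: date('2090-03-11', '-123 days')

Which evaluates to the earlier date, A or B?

A = 2090-07-04.
B = 2089-11-08.
B is earlier.

B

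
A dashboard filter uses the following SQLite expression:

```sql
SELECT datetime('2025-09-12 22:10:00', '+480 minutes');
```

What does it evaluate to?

480 minutes = 8h 0m; +480 minutes from 2025-09-12 22:10:00 is 2025-09-13 06:10:00 (crosses midnight).

2025-09-13 06:10:00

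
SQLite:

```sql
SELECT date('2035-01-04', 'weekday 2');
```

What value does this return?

`weekday 2` advances to the next Tuesday; 2035-01-04 is a Thursday, so it moves forward to 2035-01-09.

2035-01-09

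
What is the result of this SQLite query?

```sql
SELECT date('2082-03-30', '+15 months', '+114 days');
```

Adding +15 months to 2082-03-30 gives 2083-06-30.
Applying '+114 days' to 2083-06-30: counting 114 days forward gives 2083-10-22.

2083-10-22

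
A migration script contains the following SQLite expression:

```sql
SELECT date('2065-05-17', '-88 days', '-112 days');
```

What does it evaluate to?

2064-10-29

Applying '-88 days' to 2065-05-17: counting 88 days back gives 2065-02-18.
Applying '-112 days' to 2065-02-18: counting 112 days back gives 2064-10-29.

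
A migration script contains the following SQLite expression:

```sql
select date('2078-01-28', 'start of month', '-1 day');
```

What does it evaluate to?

`start of month` rewinds 2078-01-28 to 2078-01-01.
Going back 1 day from 2078-01-01 reaches 2077-12-31 (last day of December, 31 days).

2077-12-31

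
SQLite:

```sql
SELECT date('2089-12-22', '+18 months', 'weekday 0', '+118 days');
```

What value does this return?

Adding +18 months to 2089-12-22 gives 2091-06-22.
`weekday 0` advances to the next Sunday; 2091-06-22 is a Friday, so it moves forward to 2091-06-24.
Applying '+118 days' to 2091-06-24: counting 118 days forward gives 2091-10-20.

2091-10-20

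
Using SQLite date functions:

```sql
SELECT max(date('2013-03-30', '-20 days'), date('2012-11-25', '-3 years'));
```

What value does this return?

date('2013-03-30', '-20 days') → 2013-03-10.
date('2012-11-25', '-3 years') → 2009-11-25.
Later of the two is 2013-03-10.

2013-03-10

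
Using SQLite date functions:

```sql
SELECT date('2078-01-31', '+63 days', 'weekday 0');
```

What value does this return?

2078-04-10

Applying '+63 days' to 2078-01-31: counting 63 days forward gives 2078-04-04.
`weekday 0` advances to the next Sunday; 2078-04-04 is a Monday, so it moves forward to 2078-04-10.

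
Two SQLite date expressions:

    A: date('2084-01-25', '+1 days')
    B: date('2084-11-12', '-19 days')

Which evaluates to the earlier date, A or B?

A = 2084-01-26.
B = 2084-10-24.
A is earlier.

A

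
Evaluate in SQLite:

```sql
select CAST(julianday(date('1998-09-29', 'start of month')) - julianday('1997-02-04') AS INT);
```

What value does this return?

`start of month` rewinds 1998-09-29 to 1998-09-01.
24 days remain in February 1997 after the 4th (28 − 4).
Full months from March 1997 through August 1998 contribute their day counts.
Then 1 day into September 1998.
Total: 24 + 31 + 30 + 31 + 30 + 31 + 31 + 30 + 31 + 30 + 31 + 31 + 28 + 31 + 30 + 31 + 30 + 31 + 31 + 1 = 574.

574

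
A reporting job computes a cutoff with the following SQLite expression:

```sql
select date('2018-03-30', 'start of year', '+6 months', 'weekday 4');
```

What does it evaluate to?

2018-07-05

`start of year` rewinds 2018-03-30 to 2018-01-01.
Adding +6 months to 2018-01-01 gives 2018-07-01.
`weekday 4` advances to the next Thursday; 2018-07-01 is a Sunday, so it moves forward to 2018-07-05.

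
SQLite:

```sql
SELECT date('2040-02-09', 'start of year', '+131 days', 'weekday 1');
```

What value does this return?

`start of year` rewinds 2040-02-09 to 2040-01-01.
Applying '+131 days' to 2040-01-01: counting 131 days forward gives 2040-05-11.
`weekday 1` advances to the next Monday; 2040-05-11 is a Friday, so it moves forward to 2040-05-14.

2040-05-14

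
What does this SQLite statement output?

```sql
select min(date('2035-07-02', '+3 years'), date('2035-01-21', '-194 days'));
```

date('2035-07-02', '+3 years') → 2038-07-02.
date('2035-01-21', '-194 days') → 2034-07-11.
Earlier of the two is 2034-07-11.

2034-07-11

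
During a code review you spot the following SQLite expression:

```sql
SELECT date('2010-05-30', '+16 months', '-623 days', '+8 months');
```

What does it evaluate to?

Adding +16 months to 2010-05-30 gives 2011-09-30.
Applying '-623 days' to 2011-09-30: counting 623 days back gives 2010-01-15.
Adding +8 months to 2010-01-15 gives 2010-09-15.

2010-09-15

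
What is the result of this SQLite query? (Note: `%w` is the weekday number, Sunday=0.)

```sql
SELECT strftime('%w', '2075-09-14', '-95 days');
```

2

First apply '-95 days': 2075-09-14 → 2075-06-11.
2075-06-11 is a Tuesday; with Sunday=0 that is 2.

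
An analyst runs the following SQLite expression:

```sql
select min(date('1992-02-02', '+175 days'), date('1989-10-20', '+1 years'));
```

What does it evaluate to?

1990-10-20

date('1992-02-02', '+175 days') → 1992-07-26.
date('1989-10-20', '+1 years') → 1990-10-20.
Earlier of the two is 1990-10-20.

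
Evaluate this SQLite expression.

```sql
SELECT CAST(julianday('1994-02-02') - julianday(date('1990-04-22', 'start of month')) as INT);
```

1403

`start of month` rewinds 1990-04-22 to 1990-04-01.
29 days remain in April 1990 after the 1st (30 − 1).
Full months from May 1990 through January 1994 contribute their day counts.
Then 2 days into February 1994.
Total: 29 + 31 + 30 + 31 + 31 + 30 + 31 + 30 + 31 + 31 + 28 + 31 + 30 + 31 + 30 + 31 + 31 + 30 + 31 + 30 + 31 + 31 + 29 + 31 + 30 + 31 + 30 + 31 + 31 + 30 + 31 + 30 + 31 + 31 + 28 + 31 + 30 + 31 + 30 + 31 + 31 + 30 + 31 + 30 + 31 + 31 + 2 = 1403.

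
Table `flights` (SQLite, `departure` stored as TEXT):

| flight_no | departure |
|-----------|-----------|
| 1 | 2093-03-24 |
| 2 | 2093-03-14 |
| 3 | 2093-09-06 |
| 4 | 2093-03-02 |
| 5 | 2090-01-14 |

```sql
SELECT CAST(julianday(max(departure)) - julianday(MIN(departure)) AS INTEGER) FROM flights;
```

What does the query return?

MIN = 2090-01-14, MAX = 2093-09-06.
17 days remain in January 2090 after the 14th (31 − 14).
Full months from February 2090 through August 2093 contribute their day counts.
Then 6 days into September 2093.
Total: 17 + 28 + 31 + 30 + 31 + 30 + 31 + 31 + 30 + 31 + 30 + 31 + 31 + 28 + 31 + 30 + 31 + 30 + 31 + 31 + 30 + 31 + 30 + 31 + 31 + 29 + 31 + 30 + 31 + 30 + 31 + 31 + 30 + 31 + 30 + 31 + 31 + 28 + 31 + 30 + 31 + 30 + 31 + 31 + 6 = 1331.

1331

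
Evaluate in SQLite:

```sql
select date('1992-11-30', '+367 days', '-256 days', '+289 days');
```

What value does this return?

Applying '+367 days' to 1992-11-30: counting 367 days forward gives 1993-12-02.
Applying '-256 days' to 1993-12-02: counting 256 days back gives 1993-03-21.
Applying '+289 days' to 1993-03-21: counting 289 days forward gives 1994-01-04.

1994-01-04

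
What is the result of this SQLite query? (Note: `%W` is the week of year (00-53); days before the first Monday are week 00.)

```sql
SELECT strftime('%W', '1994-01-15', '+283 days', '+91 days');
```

04

First apply '+283 days', '+91 days': 1994-01-15 → 1995-01-24.
1995-01-24 is a Tuesday. SQLite's %W counts Mondays since the year started; the result is 04.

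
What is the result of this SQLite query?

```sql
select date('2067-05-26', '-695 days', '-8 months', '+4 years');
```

Applying '-695 days' to 2067-05-26: counting 695 days back gives 2065-06-30.
Adding -8 months to 2065-06-30 gives 2064-10-30.
Adding +4 years to 2064-10-30 gives 2068-10-30.

2068-10-30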